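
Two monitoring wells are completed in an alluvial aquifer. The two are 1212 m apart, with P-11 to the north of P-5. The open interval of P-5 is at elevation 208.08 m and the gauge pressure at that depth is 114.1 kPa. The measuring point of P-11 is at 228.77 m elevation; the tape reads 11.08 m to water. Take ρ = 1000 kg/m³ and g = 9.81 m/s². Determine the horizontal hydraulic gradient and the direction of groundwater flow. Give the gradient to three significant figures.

i ≈ 0.00167; groundwater flows toward the north

Pressure head at P-5: ψ = P/(ρg) = 114.1×1000 / (1000 × 9.81) = 11.63 m.
Total head at P-5: h = z + ψ = 208.08 + 11.63 = 219.71 m.
Total head at P-11: h = 228.77 − 11.08 = 217.69 m.
Head difference: h(P-5) − h(P-11) = 219.71 − 217.69 = 2.02 m.
Hydraulic gradient: i = |Δh| / L = 2.02 / 1212 = 0.00167.
Flow is from higher to lower head: from P-5 toward P-11, i.e. toward the north.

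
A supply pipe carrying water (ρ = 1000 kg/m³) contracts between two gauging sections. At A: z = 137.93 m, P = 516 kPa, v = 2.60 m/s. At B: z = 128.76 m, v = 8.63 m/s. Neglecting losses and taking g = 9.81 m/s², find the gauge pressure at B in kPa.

P₂ ≈ 572 kPa

Pressure head at A: ψ₁ = P₁/(ρg) = 516×1000 / (1000 × 9.81) = 52.60 m.
Velocity heads: v₁²/2g = 2.60²/19.62 = 0.345 m; v₂²/2g = 8.63²/19.62 = 3.796 m.
Total head H = z₁ + ψ₁ + v₁²/2g = 137.93 + 52.60 + 0.345 = 190.88 m.
ψ₂ = H − z₂ − v₂²/2g = 190.88 − 128.76 − 3.796 = 58.32 m.
P₂ = ρgψ₂ = 1000 × 9.81 × 58.32 ≈ 572 kPa.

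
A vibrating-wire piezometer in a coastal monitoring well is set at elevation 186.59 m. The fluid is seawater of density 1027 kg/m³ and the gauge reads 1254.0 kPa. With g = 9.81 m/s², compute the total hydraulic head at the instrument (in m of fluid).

ψ = P/(ρg) = 1254.0×1000 / (1027 × 9.81) = 124.47 m.
h = z + ψ = 186.59 + 124.47 = 311.06 m.

h ≈ 311.06 m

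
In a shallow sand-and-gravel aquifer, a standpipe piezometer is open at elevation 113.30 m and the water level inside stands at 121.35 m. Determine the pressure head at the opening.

Total head h = 121.35 m (the water-surface elevation in the piezometer).
Pressure head ψ = h − z = 121.35 − 113.30 = 8.05 m.

ψ ≈ 8.05 m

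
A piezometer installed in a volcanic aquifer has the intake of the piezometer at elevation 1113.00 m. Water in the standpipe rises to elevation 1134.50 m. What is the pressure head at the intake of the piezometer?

ψ ≈ 21.50 m

Total head h = 1134.50 m (the water-surface elevation in the piezometer).
Pressure head ψ = h − z = 1134.50 − 1113.00 = 21.50 m.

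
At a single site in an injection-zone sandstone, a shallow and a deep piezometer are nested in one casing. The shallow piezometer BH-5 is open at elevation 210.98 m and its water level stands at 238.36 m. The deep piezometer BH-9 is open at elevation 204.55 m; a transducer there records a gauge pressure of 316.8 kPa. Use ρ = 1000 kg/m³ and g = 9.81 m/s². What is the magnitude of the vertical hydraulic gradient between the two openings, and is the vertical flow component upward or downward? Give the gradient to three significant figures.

Total head at BH-5: h = 238.36 m (water level in the standpipe).
Pressure head at BH-9: ψ = P/(ρg) = 316.8×1000 / (1000 × 9.81) = 32.29 m.
Total head at BH-9: h = z + ψ = 204.55 + 32.29 = 236.84 m.
Δh = h(BH-5) − h(BH-9) = 238.36 − 236.84 = 1.52 m.
Vertical separation Δz = 210.98 − 204.55 = 6.43 m.
|i_v| = |Δh| / Δz = 1.52 / 6.43 = 0.236.
Head is higher in the shallow piezometer, so vertical flow is downward (recharge condition).

|i_v| ≈ 0.236; vertical flow is downward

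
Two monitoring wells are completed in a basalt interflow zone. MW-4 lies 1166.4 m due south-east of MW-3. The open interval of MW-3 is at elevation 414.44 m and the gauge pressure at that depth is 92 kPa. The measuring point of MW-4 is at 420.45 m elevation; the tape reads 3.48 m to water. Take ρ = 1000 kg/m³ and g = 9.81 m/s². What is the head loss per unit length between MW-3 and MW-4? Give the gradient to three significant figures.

Pressure head at MW-3: ψ = P/(ρg) = 92×1000 / (1000 × 9.81) = 9.38 m.
Total head at MW-3: h = z + ψ = 414.44 + 9.38 = 423.82 m.
Total head at MW-4: h = 420.45 − 3.48 = 416.97 m.
Head difference: h(MW-3) − h(MW-4) = 423.82 − 416.97 = 6.85 m.
Hydraulic gradient: i = |Δh| / L = 6.85 / 1166.4 = 0.00587.

i ≈ 0.00587 m/m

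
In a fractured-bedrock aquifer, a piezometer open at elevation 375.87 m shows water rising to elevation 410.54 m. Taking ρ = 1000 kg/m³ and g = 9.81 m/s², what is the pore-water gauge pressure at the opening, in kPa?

P ≈ 340 kPa

Pressure head ψ = h − z = 410.54 − 375.87 = 34.67 m.
P = ρgψ = 1000 × 9.81 × 34.67 = 340113 Pa ≈ 340 kPa.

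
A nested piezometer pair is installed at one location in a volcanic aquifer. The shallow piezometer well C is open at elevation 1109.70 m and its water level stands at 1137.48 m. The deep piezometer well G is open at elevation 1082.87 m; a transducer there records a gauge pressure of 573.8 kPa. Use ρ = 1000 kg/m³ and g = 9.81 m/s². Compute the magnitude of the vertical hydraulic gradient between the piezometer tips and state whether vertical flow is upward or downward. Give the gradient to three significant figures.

Total head at well C: h = 1137.48 m (water level in the standpipe).
Pressure head at well G: ψ = P/(ρg) = 573.8×1000 / (1000 × 9.81) = 58.49 m.
Total head at well G: h = z + ψ = 1082.87 + 58.49 = 1141.36 m.
Δh = h(well C) − h(well G) = 1137.48 − 1141.36 = -3.88 m.
Vertical separation Δz = 1109.70 − 1082.87 = 26.83 m.
|i_v| = |Δh| / Δz = 3.88 / 26.83 = 0.145.
Head is higher in the deep piezometer, so vertical flow is upward (discharge condition).

|i_v| ≈ 0.145; vertical flow is upward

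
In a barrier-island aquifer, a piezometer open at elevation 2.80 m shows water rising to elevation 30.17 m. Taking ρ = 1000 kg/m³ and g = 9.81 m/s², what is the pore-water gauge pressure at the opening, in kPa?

P ≈ 268 kPa

Pressure head ψ = h − z = 30.17 − 2.80 = 27.37 m.
P = ρgψ = 1000 × 9.81 × 27.37 = 268500 Pa ≈ 268 kPa.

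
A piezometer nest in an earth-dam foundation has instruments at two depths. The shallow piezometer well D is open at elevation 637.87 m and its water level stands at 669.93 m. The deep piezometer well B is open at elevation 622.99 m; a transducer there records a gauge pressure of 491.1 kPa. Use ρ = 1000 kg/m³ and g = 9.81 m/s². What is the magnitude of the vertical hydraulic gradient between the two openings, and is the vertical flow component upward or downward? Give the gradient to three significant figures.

Total head at well D: h = 669.93 m (water level in the standpipe).
Pressure head at well B: ψ = P/(ρg) = 491.1×1000 / (1000 × 9.81) = 50.06 m.
Total head at well B: h = z + ψ = 622.99 + 50.06 = 673.05 m.
Δh = h(well D) − h(well B) = 669.93 − 673.05 = -3.12 m.
Vertical separation Δz = 637.87 − 622.99 = 14.88 m.
|i_v| = |Δh| / Δz = 3.12 / 14.88 = 0.210.
Head is higher in the deep piezometer, so vertical flow is upward (discharge condition).

|i_v| ≈ 0.210; vertical flow is upward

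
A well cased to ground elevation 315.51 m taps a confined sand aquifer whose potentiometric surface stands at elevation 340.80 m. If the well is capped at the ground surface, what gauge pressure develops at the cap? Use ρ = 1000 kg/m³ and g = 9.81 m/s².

P ≈ 248 kPa

Head above the cap: Δh = 340.80 − 315.51 = 25.29 m.
P = ρgΔh = 1000 × 9.81 × 25.29 = 248095 Pa ≈ 248 kPa.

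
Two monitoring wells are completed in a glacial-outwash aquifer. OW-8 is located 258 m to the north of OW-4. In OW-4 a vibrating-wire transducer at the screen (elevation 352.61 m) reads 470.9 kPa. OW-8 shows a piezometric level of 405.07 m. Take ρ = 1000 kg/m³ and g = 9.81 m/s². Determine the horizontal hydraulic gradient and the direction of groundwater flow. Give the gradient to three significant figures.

i ≈ 0.0173; groundwater flows toward the south

Pressure head at OW-4: ψ = P/(ρg) = 470.9×1000 / (1000 × 9.81) = 48.00 m.
Total head at OW-4: h = z + ψ = 352.61 + 48.00 = 400.61 m.
Total head at OW-8: h = 405.07 m (water level in the piezometer is the total head).
Head difference: h(OW-4) − h(OW-8) = 400.61 − 405.07 = -4.46 m.
Hydraulic gradient: i = |Δh| / L = 4.46 / 258 = 0.0173.
Flow is from higher to lower head: from OW-8 toward OW-4, i.e. toward the south.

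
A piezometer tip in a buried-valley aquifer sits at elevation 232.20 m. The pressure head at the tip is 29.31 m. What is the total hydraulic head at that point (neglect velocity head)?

h = z + ψ = 232.20 + 29.31 = 261.51 m.

h ≈ 261.51 m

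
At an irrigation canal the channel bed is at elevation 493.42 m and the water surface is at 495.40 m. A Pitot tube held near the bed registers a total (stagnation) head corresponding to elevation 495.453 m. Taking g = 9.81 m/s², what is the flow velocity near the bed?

v ≈ 1.02 m/s

Near the bed, under hydrostatic conditions, the piezometric head (z + ψ) equals the free-surface elevation, 495.40 m.
Velocity head = total − piezometric = 495.453 − 495.40 = 0.053 m.
v = √(2g·h_v) = √(2 × 9.81 × 0.053) = 1.02 m/s.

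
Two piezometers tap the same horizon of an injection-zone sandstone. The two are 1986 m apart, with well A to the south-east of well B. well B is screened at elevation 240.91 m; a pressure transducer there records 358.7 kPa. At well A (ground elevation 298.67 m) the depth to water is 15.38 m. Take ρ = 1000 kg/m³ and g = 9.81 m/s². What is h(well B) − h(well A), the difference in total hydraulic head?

Δh ≈ -5.82 m

Pressure head at well B: ψ = P/(ρg) = 358.7×1000 / (1000 × 9.81) = 36.56 m.
Total head at well B: h = z + ψ = 240.91 + 36.56 = 277.47 m.
Total head at well A: h = 298.67 − 15.38 = 283.29 m.
Head difference: h(well B) − h(well A) = 277.47 − 283.29 = -5.82 m.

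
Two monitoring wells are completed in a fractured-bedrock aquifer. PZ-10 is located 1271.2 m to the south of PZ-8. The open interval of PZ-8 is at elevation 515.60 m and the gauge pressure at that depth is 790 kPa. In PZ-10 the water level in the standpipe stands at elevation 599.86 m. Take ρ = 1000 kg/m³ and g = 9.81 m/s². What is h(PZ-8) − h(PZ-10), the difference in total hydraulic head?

Pressure head at PZ-8: ψ = P/(ρg) = 790×1000 / (1000 × 9.81) = 80.53 m.
Total head at PZ-8: h = z + ψ = 515.60 + 80.53 = 596.13 m.
Total head at PZ-10: h = 599.86 m (water level in the piezometer is the total head).
Head difference: h(PZ-8) − h(PZ-10) = 596.13 − 599.86 = -3.73 m.

Δh ≈ -3.73 m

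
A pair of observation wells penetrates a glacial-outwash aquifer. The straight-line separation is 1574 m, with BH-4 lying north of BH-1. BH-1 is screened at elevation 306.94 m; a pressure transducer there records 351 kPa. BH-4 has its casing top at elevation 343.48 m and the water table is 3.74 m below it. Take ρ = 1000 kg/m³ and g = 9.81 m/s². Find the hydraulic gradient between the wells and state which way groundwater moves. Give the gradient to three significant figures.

Pressure head at BH-1: ψ = P/(ρg) = 351×1000 / (1000 × 9.81) = 35.78 m.
Total head at BH-1: h = z + ψ = 306.94 + 35.78 = 342.72 m.
Total head at BH-4: h = 343.48 − 3.74 = 339.74 m.
Head difference: h(BH-1) − h(BH-4) = 342.72 − 339.74 = 2.98 m.
Hydraulic gradient: i = |Δh| / L = 2.98 / 1574 = 0.00189.
Flow is from higher to lower head: from BH-1 toward BH-4, i.e. toward the north.

i ≈ 0.00189; groundwater flows toward the north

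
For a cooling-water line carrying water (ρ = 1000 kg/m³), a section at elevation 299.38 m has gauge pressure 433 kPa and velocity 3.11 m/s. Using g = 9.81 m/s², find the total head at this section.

h ≈ 344.01 m

Pressure head ψ = P/(ρg) = 433×1000 / (1000 × 9.81) = 44.14 m.
Velocity head = v²/(2g) = 3.11² / (2 × 9.81) = 0.493 m.
h = z + ψ + v²/(2g) = 299.38 + 44.14 + 0.493 = 344.01 m.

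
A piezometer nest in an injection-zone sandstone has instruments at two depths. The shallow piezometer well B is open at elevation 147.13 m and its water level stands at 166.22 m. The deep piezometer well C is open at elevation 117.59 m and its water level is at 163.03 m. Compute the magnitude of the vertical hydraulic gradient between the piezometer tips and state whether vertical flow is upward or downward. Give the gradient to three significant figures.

Total head at well B: h = 166.22 m (water level in the standpipe).
Total head at well C: h = 163.03 m.
Δh = h(well B) − h(well C) = 166.22 − 163.03 = 3.19 m.
Vertical separation Δz = 147.13 − 117.59 = 29.54 m.
|i_v| = |Δh| / Δz = 3.19 / 29.54 = 0.108.
Head is higher in the shallow piezometer, so vertical flow is downward (recharge condition).

|i_v| ≈ 0.108; vertical flow is downward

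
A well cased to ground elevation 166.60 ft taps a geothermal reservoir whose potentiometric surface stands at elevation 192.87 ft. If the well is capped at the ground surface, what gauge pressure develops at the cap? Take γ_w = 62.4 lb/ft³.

P ≈ 11.4 psi

Head above the cap: Δh = 192.87 − 166.60 = 26.27 ft.
P = γΔh/144 = 62.4 × 26.27 / 144 = 11.4 psi.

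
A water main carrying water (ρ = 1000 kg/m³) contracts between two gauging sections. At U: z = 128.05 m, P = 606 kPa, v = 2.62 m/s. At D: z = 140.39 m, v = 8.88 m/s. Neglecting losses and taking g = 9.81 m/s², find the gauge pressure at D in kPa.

Pressure head at U: ψ₁ = P₁/(ρg) = 606×1000 / (1000 × 9.81) = 61.77 m.
Velocity heads: v₁²/2g = 2.62²/19.62 = 0.350 m; v₂²/2g = 8.88²/19.62 = 4.019 m.
Total head H = z₁ + ψ₁ + v₁²/2g = 128.05 + 61.77 + 0.350 = 190.17 m.
ψ₂ = H − z₂ − v₂²/2g = 190.17 − 140.39 − 4.019 = 45.76 m.
P₂ = ρgψ₂ = 1000 × 9.81 × 45.76 ≈ 449 kPa.

P₂ ≈ 449 kPa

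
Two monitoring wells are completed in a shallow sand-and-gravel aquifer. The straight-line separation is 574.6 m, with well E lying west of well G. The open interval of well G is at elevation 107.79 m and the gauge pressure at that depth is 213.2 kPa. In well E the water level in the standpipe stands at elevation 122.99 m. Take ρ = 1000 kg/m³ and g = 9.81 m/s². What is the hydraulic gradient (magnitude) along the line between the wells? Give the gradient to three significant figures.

i ≈ 0.0114

Pressure head at well G: ψ = P/(ρg) = 213.2×1000 / (1000 × 9.81) = 21.73 m.
Total head at well G: h = z + ψ = 107.79 + 21.73 = 129.52 m.
Total head at well E: h = 122.99 m (water level in the piezometer is the total head).
Head difference: h(well G) − h(well E) = 129.52 − 122.99 = 6.53 m.
Hydraulic gradient: i = |Δh| / L = 6.53 / 574.6 = 0.0114.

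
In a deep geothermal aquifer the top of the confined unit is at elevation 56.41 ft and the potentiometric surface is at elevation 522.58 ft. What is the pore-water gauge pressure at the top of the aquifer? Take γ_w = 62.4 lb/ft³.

Pressure head at the aquifer top: ψ = h − z = 522.58 − 56.41 = 466.17 ft.
P = γψ/144 = 62.4 × 466.17 / 144 = 202 psi.

P ≈ 202 psi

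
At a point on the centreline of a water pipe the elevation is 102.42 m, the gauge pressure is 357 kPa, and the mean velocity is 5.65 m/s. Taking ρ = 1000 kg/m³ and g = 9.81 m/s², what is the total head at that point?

Pressure head ψ = P/(ρg) = 357×1000 / (1000 × 9.81) = 36.39 m.
Velocity head = v²/(2g) = 5.65² / (2 × 9.81) = 1.627 m.
h = z + ψ + v²/(2g) = 102.42 + 36.39 + 1.627 = 140.44 m.

h ≈ 140.44 m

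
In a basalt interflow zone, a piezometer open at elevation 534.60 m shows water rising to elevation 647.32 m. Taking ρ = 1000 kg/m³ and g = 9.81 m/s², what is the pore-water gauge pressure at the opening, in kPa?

Pressure head ψ = h − z = 647.32 − 534.60 = 112.72 m.
P = ρgψ = 1000 × 9.81 × 112.72 = 1105783 Pa ≈ 1110 kPa.

P ≈ 1110 kPa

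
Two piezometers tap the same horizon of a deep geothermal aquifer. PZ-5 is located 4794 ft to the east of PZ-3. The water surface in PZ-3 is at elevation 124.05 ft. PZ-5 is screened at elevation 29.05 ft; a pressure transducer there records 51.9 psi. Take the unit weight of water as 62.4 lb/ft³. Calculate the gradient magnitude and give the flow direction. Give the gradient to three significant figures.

Total head at PZ-3: h = 124.05 ft (water level in the piezometer is the total head).
Pressure head at PZ-5: ψ = 144·P/γ = 144 × 51.9 / 62.4 = 119.77 ft.
Total head at PZ-5: h = z + ψ = 29.05 + 119.77 = 148.82 ft.
Head difference: h(PZ-3) − h(PZ-5) = 124.05 − 148.82 = -24.77 ft.
Hydraulic gradient: i = |Δh| / L = 24.77 / 4794 = 0.00517.
Flow is from higher to lower head: from PZ-5 toward PZ-3, i.e. toward the west.

i ≈ 0.00517; groundwater flows toward the west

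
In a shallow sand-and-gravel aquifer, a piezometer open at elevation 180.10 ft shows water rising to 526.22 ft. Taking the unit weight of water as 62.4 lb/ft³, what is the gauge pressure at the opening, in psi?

P ≈ 150 psi

Pressure head ψ = h − z = 526.22 − 180.10 = 346.12 ft.
P = γ·ψ / 144 = 62.4 × 346.12 / 144 = 150 psi.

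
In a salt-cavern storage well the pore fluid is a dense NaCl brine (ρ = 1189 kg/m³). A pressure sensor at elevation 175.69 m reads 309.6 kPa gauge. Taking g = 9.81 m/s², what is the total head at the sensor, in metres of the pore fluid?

ψ = P/(ρg) = 309.6×1000 / (1189 × 9.81) = 26.54 m.
h = z + ψ = 175.69 + 26.54 = 202.23 m.

h ≈ 202.23 m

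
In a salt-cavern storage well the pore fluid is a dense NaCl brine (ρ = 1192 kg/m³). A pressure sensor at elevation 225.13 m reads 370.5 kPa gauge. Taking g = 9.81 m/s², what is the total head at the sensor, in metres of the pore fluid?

h ≈ 256.81 m

ψ = P/(ρg) = 370.5×1000 / (1192 × 9.81) = 31.68 m.
h = z + ψ = 225.13 + 31.68 = 256.81 m.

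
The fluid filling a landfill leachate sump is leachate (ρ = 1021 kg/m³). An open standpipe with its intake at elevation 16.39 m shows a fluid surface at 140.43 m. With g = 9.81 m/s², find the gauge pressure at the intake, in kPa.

Pressure head ψ = h − z = 140.43 − 16.39 = 124.04 m.
P = ρgψ = 1021 × 9.81 × 124.04 = 1242386 Pa ≈ 1240 kPa.

P ≈ 1240 kPa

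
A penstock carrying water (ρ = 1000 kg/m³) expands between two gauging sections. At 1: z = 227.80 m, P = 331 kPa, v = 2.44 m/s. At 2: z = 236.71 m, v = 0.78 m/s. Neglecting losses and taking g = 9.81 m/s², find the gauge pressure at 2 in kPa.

Pressure head at 1: ψ₁ = P₁/(ρg) = 331×1000 / (1000 × 9.81) = 33.74 m.
Velocity heads: v₁²/2g = 2.44²/19.62 = 0.303 m; v₂²/2g = 0.78²/19.62 = 0.031 m.
Total head H = z₁ + ψ₁ + v₁²/2g = 227.80 + 33.74 + 0.303 = 261.84 m.
ψ₂ = H − z₂ − v₂²/2g = 261.84 − 236.71 − 0.031 = 25.10 m.
P₂ = ρgψ₂ = 1000 × 9.81 × 25.10 ≈ 246 kPa.

P₂ ≈ 246 kPa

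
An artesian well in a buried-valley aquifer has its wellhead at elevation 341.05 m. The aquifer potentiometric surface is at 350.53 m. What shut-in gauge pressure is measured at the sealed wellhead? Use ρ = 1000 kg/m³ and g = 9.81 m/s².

Head above the cap: Δh = 350.53 − 341.05 = 9.48 m.
P = ρgΔh = 1000 × 9.81 × 9.48 = 92999 Pa ≈ 93.0 kPa.

P ≈ 93.0 kPa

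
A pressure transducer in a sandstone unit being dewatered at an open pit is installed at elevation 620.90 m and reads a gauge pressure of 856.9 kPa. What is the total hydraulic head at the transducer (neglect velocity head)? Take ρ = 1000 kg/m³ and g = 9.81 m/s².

h ≈ 708.25 m

ψ = P/(ρg) = 856.9×1000 / (1000 × 9.81) = 87.35 m.
h = z + ψ = 620.90 + 87.35 = 708.25 m.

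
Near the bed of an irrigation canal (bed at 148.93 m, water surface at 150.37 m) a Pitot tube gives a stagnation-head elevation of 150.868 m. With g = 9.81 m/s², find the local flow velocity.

v ≈ 3.13 m/s

Near the bed, under hydrostatic conditions, the piezometric head (z + ψ) equals the free-surface elevation, 150.37 m.
Velocity head = total − piezometric = 150.868 − 150.37 = 0.498 m.
v = √(2g·h_v) = √(2 × 9.81 × 0.498) = 3.13 m/s.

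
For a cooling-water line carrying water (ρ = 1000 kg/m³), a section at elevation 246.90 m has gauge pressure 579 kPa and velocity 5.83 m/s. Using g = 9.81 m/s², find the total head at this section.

Pressure head ψ = P/(ρg) = 579×1000 / (1000 × 9.81) = 59.02 m.
Velocity head = v²/(2g) = 5.83² / (2 × 9.81) = 1.732 m.
h = z + ψ + v²/(2g) = 246.90 + 59.02 + 1.732 = 307.65 m.

h ≈ 307.65 m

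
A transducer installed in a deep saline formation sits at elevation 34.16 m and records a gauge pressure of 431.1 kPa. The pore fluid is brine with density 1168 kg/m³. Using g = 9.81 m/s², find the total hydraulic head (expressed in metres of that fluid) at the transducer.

h ≈ 71.78 m

ψ = P/(ρg) = 431.1×1000 / (1168 × 9.81) = 37.62 m.
h = z + ψ = 34.16 + 37.62 = 71.78 m.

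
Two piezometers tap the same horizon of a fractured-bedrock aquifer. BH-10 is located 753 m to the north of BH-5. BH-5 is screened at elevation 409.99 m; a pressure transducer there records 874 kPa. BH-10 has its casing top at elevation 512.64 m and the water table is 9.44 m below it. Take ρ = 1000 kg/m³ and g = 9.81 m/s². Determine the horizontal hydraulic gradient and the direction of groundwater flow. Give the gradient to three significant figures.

i ≈ 0.00547; groundwater flows toward the south

Pressure head at BH-5: ψ = P/(ρg) = 874×1000 / (1000 × 9.81) = 89.09 m.
Total head at BH-5: h = z + ψ = 409.99 + 89.09 = 499.08 m.
Total head at BH-10: h = 512.64 − 9.44 = 503.20 m.
Head difference: h(BH-5) − h(BH-10) = 499.08 − 503.20 = -4.12 m.
Hydraulic gradient: i = |Δh| / L = 4.12 / 753 = 0.00547.
Flow is from higher to lower head: from BH-10 toward BH-5, i.e. toward the south.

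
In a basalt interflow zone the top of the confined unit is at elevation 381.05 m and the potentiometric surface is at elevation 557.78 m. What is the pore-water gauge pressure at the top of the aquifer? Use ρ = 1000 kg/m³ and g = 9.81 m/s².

Pressure head at the aquifer top: ψ = h − z = 557.78 − 381.05 = 176.73 m.
P = ρgψ = 1000 × 9.81 × 176.73 = 1733721 Pa ≈ 1730 kPa.

P ≈ 1730 kPa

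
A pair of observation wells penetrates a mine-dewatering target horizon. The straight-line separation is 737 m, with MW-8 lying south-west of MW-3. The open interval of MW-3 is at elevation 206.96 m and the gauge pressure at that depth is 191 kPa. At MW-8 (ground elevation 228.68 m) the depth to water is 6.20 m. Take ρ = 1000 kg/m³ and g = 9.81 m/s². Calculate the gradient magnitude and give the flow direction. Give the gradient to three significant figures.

i ≈ 0.00536; groundwater flows toward the south-west

Pressure head at MW-3: ψ = P/(ρg) = 191×1000 / (1000 × 9.81) = 19.47 m.
Total head at MW-3: h = z + ψ = 206.96 + 19.47 = 226.43 m.
Total head at MW-8: h = 228.68 − 6.20 = 222.48 m.
Head difference: h(MW-3) − h(MW-8) = 226.43 − 222.48 = 3.95 m.
Hydraulic gradient: i = |Δh| / L = 3.95 / 737 = 0.00536.
Flow is from higher to lower head: from MW-3 toward MW-8, i.e. toward the south-west.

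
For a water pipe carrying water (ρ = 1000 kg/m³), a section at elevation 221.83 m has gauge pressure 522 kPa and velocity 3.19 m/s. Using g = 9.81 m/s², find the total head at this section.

Pressure head ψ = P/(ρg) = 522×1000 / (1000 × 9.81) = 53.21 m.
Velocity head = v²/(2g) = 3.19² / (2 × 9.81) = 0.519 m.
h = z + ψ + v²/(2g) = 221.83 + 53.21 + 0.519 = 275.56 m.

h ≈ 275.56 m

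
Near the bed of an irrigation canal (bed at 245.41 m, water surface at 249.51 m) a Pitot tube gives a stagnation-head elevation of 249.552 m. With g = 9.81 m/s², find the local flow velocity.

Near the bed, under hydrostatic conditions, the piezometric head (z + ψ) equals the free-surface elevation, 249.51 m.
Velocity head = total − piezometric = 249.552 − 249.51 = 0.042 m.
v = √(2g·h_v) = √(2 × 9.81 × 0.042) = 0.908 m/s.

v ≈ 0.908 m/s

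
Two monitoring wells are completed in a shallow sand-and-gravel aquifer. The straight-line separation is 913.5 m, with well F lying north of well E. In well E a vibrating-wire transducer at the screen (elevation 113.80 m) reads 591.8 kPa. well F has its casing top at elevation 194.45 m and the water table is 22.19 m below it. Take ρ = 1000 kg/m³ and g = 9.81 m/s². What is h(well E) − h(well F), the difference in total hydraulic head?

Pressure head at well E: ψ = P/(ρg) = 591.8×1000 / (1000 × 9.81) = 60.33 m.
Total head at well E: h = z + ψ = 113.80 + 60.33 = 174.13 m.
Total head at well F: h = 194.45 − 22.19 = 172.26 m.
Head difference: h(well E) − h(well F) = 174.13 − 172.26 = 1.87 m.

Δh ≈ 1.87 m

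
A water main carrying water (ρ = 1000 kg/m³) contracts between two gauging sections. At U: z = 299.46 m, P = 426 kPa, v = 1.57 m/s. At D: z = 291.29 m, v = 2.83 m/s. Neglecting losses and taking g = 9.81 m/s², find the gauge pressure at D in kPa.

Pressure head at U: ψ₁ = P₁/(ρg) = 426×1000 / (1000 × 9.81) = 43.43 m.
Velocity heads: v₁²/2g = 1.57²/19.62 = 0.126 m; v₂²/2g = 2.83²/19.62 = 0.408 m.
Total head H = z₁ + ψ₁ + v₁²/2g = 299.46 + 43.43 + 0.126 = 343.02 m.
ψ₂ = H − z₂ − v₂²/2g = 343.02 − 291.29 − 0.408 = 51.32 m.
P₂ = ρgψ₂ = 1000 × 9.81 × 51.32 ≈ 503 kPa.

P₂ ≈ 503 kPa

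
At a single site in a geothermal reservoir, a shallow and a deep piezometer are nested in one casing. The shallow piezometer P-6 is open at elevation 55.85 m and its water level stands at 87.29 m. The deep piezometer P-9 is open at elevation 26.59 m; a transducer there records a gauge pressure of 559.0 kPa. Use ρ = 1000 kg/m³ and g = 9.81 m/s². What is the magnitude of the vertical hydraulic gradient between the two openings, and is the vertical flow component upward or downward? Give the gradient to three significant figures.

Total head at P-6: h = 87.29 m (water level in the standpipe).
Pressure head at P-9: ψ = P/(ρg) = 559.0×1000 / (1000 × 9.81) = 56.98 m.
Total head at P-9: h = z + ψ = 26.59 + 56.98 = 83.57 m.
Δh = h(P-6) − h(P-9) = 87.29 − 83.57 = 3.72 m.
Vertical separation Δz = 55.85 − 26.59 = 29.26 m.
|i_v| = |Δh| / Δz = 3.72 / 29.26 = 0.127.
Head is higher in the shallow piezometer, so vertical flow is downward (recharge condition).

|i_v| ≈ 0.127; vertical flow is downward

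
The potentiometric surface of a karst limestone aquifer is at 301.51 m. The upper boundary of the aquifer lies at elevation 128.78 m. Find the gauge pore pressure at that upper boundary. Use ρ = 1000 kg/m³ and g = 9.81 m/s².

P ≈ 1690 kPa

Pressure head at the aquifer top: ψ = h − z = 301.51 − 128.78 = 172.73 m.
P = ρgψ = 1000 × 9.81 × 172.73 = 1694481 Pa ≈ 1690 kPa.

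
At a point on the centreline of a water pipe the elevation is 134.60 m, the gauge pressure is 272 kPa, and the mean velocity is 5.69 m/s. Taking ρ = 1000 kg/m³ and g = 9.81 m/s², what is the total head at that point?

h ≈ 163.98 m

Pressure head ψ = P/(ρg) = 272×1000 / (1000 × 9.81) = 27.73 m.
Velocity head = v²/(2g) = 5.69² / (2 × 9.81) = 1.650 m.
h = z + ψ + v²/(2g) = 134.60 + 27.73 + 1.650 = 163.98 m.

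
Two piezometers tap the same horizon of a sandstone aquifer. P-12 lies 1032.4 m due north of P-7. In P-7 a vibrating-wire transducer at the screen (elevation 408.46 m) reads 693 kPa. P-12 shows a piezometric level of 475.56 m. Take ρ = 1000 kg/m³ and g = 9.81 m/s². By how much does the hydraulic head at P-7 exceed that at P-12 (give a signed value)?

Pressure head at P-7: ψ = P/(ρg) = 693×1000 / (1000 × 9.81) = 70.64 m.
Total head at P-7: h = z + ψ = 408.46 + 70.64 = 479.10 m.
Total head at P-12: h = 475.56 m (water level in the piezometer is the total head).
Head difference: h(P-7) − h(P-12) = 479.10 − 475.56 = 3.54 m.

Δh ≈ 3.54 m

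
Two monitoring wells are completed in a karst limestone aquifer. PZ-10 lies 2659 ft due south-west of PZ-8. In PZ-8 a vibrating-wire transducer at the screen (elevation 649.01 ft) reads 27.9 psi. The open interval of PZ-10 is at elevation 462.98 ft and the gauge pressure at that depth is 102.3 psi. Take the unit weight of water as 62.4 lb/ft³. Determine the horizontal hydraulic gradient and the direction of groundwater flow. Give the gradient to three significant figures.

i ≈ 0.00539; groundwater flows toward the south-west

Pressure head at PZ-8: ψ = 144·P/γ = 144 × 27.9 / 62.4 = 64.38 ft.
Total head at PZ-8: h = z + ψ = 649.01 + 64.38 = 713.39 ft.
Pressure head at PZ-10: ψ = 144·P/γ = 144 × 102.3 / 62.4 = 236.08 ft.
Total head at PZ-10: h = z + ψ = 462.98 + 236.08 = 699.06 ft.
Head difference: h(PZ-8) − h(PZ-10) = 713.39 − 699.06 = 14.33 ft.
Hydraulic gradient: i = |Δh| / L = 14.33 / 2659 = 0.00539.
Flow is from higher to lower head: from PZ-8 toward PZ-10, i.e. toward the south-west.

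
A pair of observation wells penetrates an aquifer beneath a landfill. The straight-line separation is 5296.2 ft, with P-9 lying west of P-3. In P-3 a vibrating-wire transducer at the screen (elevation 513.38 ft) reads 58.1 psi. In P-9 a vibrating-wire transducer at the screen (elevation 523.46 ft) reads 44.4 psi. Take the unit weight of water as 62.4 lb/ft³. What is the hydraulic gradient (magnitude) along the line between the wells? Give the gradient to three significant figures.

Pressure head at P-3: ψ = 144·P/γ = 144 × 58.1 / 62.4 = 134.08 ft.
Total head at P-3: h = z + ψ = 513.38 + 134.08 = 647.46 ft.
Pressure head at P-9: ψ = 144·P/γ = 144 × 44.4 / 62.4 = 102.46 ft.
Total head at P-9: h = z + ψ = 523.46 + 102.46 = 625.92 ft.
Head difference: h(P-3) − h(P-9) = 647.46 − 625.92 = 21.54 ft.
Hydraulic gradient: i = |Δh| / L = 21.54 / 5296.2 = 0.00407.

i ≈ 0.00407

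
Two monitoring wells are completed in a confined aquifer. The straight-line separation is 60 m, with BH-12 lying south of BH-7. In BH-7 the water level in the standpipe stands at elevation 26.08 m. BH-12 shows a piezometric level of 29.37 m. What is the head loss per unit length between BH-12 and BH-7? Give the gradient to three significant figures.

Total head at BH-7: h = 26.08 m (water level in the piezometer is the total head).
Total head at BH-12: h = 29.37 m (water level in the piezometer is the total head).
Head difference: h(BH-7) − h(BH-12) = 26.08 − 29.37 = -3.29 m.
Hydraulic gradient: i = |Δh| / L = 3.29 / 60 = 0.0548.

i ≈ 0.0548 m/m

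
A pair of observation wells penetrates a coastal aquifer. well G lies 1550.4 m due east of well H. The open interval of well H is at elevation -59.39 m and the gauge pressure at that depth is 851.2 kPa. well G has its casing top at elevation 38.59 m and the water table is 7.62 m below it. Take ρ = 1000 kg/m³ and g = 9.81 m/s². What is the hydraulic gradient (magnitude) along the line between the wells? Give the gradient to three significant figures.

i ≈ 0.00232

Pressure head at well H: ψ = P/(ρg) = 851.2×1000 / (1000 × 9.81) = 86.77 m.
Total head at well H: h = z + ψ = -59.39 + 86.77 = 27.38 m.
Total head at well G: h = 38.59 − 7.62 = 30.97 m.
Head difference: h(well H) − h(well G) = 27.38 − 30.97 = -3.59 m.
Hydraulic gradient: i = |Δh| / L = 3.59 / 1550.4 = 0.00232.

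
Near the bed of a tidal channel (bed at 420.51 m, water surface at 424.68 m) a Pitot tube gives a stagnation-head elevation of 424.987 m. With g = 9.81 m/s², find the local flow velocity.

Near the bed, under hydrostatic conditions, the piezometric head (z + ψ) equals the free-surface elevation, 424.68 m.
Velocity head = total − piezometric = 424.987 − 424.68 = 0.307 m.
v = √(2g·h_v) = √(2 × 9.81 × 0.307) = 2.45 m/s.

v ≈ 2.45 m/s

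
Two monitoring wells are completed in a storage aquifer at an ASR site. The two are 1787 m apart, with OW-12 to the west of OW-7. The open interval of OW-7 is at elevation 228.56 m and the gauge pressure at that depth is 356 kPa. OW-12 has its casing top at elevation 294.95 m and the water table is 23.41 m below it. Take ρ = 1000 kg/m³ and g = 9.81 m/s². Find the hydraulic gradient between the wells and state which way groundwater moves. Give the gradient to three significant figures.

i ≈ 0.00374; groundwater flows toward the east

Pressure head at OW-7: ψ = P/(ρg) = 356×1000 / (1000 × 9.81) = 36.29 m.
Total head at OW-7: h = z + ψ = 228.56 + 36.29 = 264.85 m.
Total head at OW-12: h = 294.95 − 23.41 = 271.54 m.
Head difference: h(OW-7) − h(OW-12) = 264.85 − 271.54 = -6.69 m.
Hydraulic gradient: i = |Δh| / L = 6.69 / 1787 = 0.00374.
Flow is from higher to lower head: from OW-12 toward OW-7, i.e. toward the east.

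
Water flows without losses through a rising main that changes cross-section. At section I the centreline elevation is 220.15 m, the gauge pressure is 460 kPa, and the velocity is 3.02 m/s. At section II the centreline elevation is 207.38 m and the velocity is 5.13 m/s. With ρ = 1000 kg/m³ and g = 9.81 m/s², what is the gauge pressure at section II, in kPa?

P₂ ≈ 577 kPa

Pressure head at I: ψ₁ = P₁/(ρg) = 460×1000 / (1000 × 9.81) = 46.89 m.
Velocity heads: v₁²/2g = 3.02²/19.62 = 0.465 m; v₂²/2g = 5.13²/19.62 = 1.341 m.
Total head H = z₁ + ψ₁ + v₁²/2g = 220.15 + 46.89 + 0.465 = 267.50 m.
ψ₂ = H − z₂ − v₂²/2g = 267.50 − 207.38 − 1.341 = 58.78 m.
P₂ = ρgψ₂ = 1000 × 9.81 × 58.78 ≈ 577 kPa.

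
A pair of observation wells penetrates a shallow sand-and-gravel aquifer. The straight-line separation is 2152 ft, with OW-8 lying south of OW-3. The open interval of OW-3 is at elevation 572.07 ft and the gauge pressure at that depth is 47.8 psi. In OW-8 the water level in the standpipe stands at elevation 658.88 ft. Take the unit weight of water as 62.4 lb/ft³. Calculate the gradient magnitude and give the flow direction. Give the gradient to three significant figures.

i ≈ 0.0109; groundwater flows toward the south

Pressure head at OW-3: ψ = 144·P/γ = 144 × 47.8 / 62.4 = 110.31 ft.
Total head at OW-3: h = z + ψ = 572.07 + 110.31 = 682.38 ft.
Total head at OW-8: h = 658.88 ft (water level in the piezometer is the total head).
Head difference: h(OW-3) − h(OW-8) = 682.38 − 658.88 = 23.50 ft.
Hydraulic gradient: i = |Δh| / L = 23.50 / 2152 = 0.0109.
Flow is from higher to lower head: from OW-3 toward OW-8, i.e. toward the south.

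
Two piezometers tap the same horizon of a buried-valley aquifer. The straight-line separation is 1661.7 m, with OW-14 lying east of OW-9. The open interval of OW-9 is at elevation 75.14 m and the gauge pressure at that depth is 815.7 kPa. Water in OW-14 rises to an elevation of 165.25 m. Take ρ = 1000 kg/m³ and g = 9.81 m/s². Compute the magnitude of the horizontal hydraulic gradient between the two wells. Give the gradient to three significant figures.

i ≈ 0.00419

Pressure head at OW-9: ψ = P/(ρg) = 815.7×1000 / (1000 × 9.81) = 83.15 m.
Total head at OW-9: h = z + ψ = 75.14 + 83.15 = 158.29 m.
Total head at OW-14: h = 165.25 m (water level in the piezometer is the total head).
Head difference: h(OW-9) − h(OW-14) = 158.29 − 165.25 = -6.96 m.
Hydraulic gradient: i = |Δh| / L = 6.96 / 1661.7 = 0.00419.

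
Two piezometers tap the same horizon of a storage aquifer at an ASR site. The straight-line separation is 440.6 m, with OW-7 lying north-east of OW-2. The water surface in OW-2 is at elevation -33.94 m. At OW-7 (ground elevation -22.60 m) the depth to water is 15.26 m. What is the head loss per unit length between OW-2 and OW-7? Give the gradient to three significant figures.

Total head at OW-2: h = -33.94 m (water level in the piezometer is the total head).
Total head at OW-7: h = -22.60 − 15.26 = -37.86 m.
Head difference: h(OW-2) − h(OW-7) = -33.94 − (-37.86) = 3.92 m.
Hydraulic gradient: i = |Δh| / L = 3.92 / 440.6 = 0.00890.

i ≈ 0.00890 m/m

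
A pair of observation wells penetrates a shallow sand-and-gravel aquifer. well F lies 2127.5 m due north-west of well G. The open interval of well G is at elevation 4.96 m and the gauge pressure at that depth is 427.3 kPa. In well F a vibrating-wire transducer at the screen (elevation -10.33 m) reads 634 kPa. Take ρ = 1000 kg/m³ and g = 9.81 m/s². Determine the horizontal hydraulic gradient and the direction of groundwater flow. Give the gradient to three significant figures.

Pressure head at well G: ψ = P/(ρg) = 427.3×1000 / (1000 × 9.81) = 43.56 m.
Total head at well G: h = z + ψ = 4.96 + 43.56 = 48.52 m.
Pressure head at well F: ψ = P/(ρg) = 634×1000 / (1000 × 9.81) = 64.63 m.
Total head at well F: h = z + ψ = -10.33 + 64.63 = 54.30 m.
Head difference: h(well G) − h(well F) = 48.52 − 54.30 = -5.78 m.
Hydraulic gradient: i = |Δh| / L = 5.78 / 2127.5 = 0.00272.
Flow is from higher to lower head: from well F toward well G, i.e. toward the south-east.

i ≈ 0.00272; groundwater flows toward the south-east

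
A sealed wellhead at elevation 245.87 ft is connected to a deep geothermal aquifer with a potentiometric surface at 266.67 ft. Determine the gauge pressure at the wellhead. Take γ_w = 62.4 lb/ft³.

Head above the cap: Δh = 266.67 − 245.87 = 20.80 ft.
P = γΔh/144 = 62.4 × 20.80 / 144 = 9.01 psi.

P ≈ 9.01 psi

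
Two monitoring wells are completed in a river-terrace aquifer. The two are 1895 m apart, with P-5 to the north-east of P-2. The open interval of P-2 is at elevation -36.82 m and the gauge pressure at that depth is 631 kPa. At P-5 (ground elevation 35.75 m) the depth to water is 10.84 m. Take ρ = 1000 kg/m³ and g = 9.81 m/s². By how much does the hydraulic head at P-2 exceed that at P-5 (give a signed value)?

Δh ≈ 2.59 m

Pressure head at P-2: ψ = P/(ρg) = 631×1000 / (1000 × 9.81) = 64.32 m.
Total head at P-2: h = z + ψ = -36.82 + 64.32 = 27.50 m.
Total head at P-5: h = 35.75 − 10.84 = 24.91 m.
Head difference: h(P-2) − h(P-5) = 27.50 − 24.91 = 2.59 m.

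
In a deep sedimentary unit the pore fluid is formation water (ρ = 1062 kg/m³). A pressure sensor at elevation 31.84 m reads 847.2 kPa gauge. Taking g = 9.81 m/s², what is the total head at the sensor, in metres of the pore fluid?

h ≈ 113.16 m

ψ = P/(ρg) = 847.2×1000 / (1062 × 9.81) = 81.32 m.
h = z + ψ = 31.84 + 81.32 = 113.16 m.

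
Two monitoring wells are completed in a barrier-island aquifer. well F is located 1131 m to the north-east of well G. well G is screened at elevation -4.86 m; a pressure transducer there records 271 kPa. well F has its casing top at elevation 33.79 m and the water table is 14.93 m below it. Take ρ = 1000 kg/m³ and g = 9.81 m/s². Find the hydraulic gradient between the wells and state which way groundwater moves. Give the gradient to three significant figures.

i ≈ 0.00345; groundwater flows toward the north-east

Pressure head at well G: ψ = P/(ρg) = 271×1000 / (1000 × 9.81) = 27.62 m.
Total head at well G: h = z + ψ = -4.86 + 27.62 = 22.76 m.
Total head at well F: h = 33.79 − 14.93 = 18.86 m.
Head difference: h(well G) − h(well F) = 22.76 − 18.86 = 3.90 m.
Hydraulic gradient: i = |Δh| / L = 3.90 / 1131 = 0.00345.
Flow is from higher to lower head: from well G toward well F, i.e. toward the north-east.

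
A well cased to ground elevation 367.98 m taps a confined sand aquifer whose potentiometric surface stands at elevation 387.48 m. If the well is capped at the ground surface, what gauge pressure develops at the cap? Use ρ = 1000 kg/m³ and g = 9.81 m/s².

Head above the cap: Δh = 387.48 − 367.98 = 19.50 m.
P = ρgΔh = 1000 × 9.81 × 19.50 = 191295 Pa ≈ 191 kPa.

P ≈ 191 kPa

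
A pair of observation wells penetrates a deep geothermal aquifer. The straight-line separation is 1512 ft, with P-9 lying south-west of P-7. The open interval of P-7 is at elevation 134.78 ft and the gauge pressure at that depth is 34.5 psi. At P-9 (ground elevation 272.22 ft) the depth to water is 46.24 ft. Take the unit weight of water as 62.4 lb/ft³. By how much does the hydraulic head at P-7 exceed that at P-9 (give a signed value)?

Pressure head at P-7: ψ = 144·P/γ = 144 × 34.5 / 62.4 = 79.62 ft.
Total head at P-7: h = z + ψ = 134.78 + 79.62 = 214.40 ft.
Total head at P-9: h = 272.22 − 46.24 = 225.98 ft.
Head difference: h(P-7) − h(P-9) = 214.40 − 225.98 = -11.58 ft.

Δh ≈ -11.58 ft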